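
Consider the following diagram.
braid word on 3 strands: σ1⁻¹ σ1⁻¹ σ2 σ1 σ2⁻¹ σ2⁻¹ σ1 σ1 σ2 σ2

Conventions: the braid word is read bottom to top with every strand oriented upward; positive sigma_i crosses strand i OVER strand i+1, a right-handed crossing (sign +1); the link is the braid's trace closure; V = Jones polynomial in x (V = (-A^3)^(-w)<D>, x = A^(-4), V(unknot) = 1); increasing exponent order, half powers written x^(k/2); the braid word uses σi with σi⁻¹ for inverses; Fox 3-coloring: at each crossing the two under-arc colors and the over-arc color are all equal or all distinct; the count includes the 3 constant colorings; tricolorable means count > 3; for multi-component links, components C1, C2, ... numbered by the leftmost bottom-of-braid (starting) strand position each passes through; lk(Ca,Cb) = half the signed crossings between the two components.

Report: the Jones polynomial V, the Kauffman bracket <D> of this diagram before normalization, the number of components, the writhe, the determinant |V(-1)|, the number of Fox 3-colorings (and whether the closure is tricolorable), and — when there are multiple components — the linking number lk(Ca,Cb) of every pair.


Jones polynomial: V(x) = x^-2 - 2x^-1 + 3 - 3x + 4x^2 - 3x^3 + 2x^4 - 2x^5 + x^6
<D> = A^-18 - 2A^-14 + 2A^-10 - 3A^-6 + 4A^-2 - 3A^2 + 3A^6 - 2A^10 + A^14; writhe +2
components 1, writhe +2 (10 crossings)
3-colorings: 9 of 3^10, det 21 — tricolorable
note: |V(-1)| = 21: so tricolorable, since 3 divides 21


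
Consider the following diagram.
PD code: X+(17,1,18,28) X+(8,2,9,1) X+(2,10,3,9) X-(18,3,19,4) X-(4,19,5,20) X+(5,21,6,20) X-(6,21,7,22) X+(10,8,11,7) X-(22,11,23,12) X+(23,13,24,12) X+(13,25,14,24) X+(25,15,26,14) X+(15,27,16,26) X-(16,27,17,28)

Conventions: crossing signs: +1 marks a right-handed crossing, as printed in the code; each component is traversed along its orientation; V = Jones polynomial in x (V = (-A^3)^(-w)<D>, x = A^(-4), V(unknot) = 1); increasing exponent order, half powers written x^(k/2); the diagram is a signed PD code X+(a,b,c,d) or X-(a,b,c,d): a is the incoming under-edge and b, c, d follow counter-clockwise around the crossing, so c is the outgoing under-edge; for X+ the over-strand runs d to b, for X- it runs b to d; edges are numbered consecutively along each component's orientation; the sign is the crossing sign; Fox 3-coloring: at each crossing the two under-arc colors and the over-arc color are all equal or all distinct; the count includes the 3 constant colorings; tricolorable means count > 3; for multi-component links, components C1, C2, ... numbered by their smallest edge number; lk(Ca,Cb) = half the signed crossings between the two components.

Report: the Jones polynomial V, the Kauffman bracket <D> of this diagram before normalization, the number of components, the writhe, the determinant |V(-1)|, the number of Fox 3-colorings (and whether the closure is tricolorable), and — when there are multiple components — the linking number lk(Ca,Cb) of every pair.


V(x) = 2x - 2x^2 + 3x^3 - 3x^4 + 2x^5 - 2x^6 + x^7
bracket: A^-16 - 2A^-12 + 2A^-8 - 3A^-4 + 3 - 2A^4 + 2A^8, w = +4
1 component, writhe +4, over 14 crossings
det 15, colorings 9 of 3^14 — tricolorable
observation: w = +4 shifts under R1 moves; the (-A^3)^(-4) factor cancels that in V


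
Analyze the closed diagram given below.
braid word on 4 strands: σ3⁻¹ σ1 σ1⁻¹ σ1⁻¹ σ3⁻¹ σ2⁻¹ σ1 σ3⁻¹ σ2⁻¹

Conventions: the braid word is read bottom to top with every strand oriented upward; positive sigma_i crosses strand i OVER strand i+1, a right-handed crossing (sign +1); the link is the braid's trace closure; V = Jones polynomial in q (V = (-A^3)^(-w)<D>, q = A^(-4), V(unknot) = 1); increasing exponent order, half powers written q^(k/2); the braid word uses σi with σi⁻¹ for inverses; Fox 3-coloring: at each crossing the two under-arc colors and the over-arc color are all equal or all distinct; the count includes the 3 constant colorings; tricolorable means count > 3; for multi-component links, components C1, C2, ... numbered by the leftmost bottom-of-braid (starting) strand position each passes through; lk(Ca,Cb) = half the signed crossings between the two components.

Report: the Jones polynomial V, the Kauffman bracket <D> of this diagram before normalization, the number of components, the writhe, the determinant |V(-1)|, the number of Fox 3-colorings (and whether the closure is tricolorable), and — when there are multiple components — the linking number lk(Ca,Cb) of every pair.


V(q) = -q^-4 + q^-3 + q^-1
bracket: -A^-11 - A^-3 + A, w = -5
1 component, writhe -5, over 9 crossings
det 3, colorings 9 of 3^9 — tricolorable
observation: |V(-1)| = 3: so tricolorable, since 3 divides 3


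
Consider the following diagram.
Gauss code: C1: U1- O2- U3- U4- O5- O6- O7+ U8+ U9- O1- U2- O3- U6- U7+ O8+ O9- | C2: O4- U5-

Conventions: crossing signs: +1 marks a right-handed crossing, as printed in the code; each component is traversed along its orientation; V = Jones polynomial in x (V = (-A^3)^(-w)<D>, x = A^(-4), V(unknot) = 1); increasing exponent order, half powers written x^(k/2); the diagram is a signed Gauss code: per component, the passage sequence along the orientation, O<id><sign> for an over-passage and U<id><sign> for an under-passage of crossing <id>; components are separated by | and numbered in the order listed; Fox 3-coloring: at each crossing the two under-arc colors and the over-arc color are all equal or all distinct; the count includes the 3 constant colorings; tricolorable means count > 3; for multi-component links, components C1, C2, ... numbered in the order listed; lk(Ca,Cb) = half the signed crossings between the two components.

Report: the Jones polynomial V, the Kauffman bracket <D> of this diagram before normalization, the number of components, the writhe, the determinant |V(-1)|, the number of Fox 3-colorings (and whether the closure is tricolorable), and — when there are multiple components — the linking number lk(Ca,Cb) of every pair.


V = x^(-13/2) - x^(-11/2) + x^(-9/2) - 2x^(-7/2) - x^(-3/2)
<D> = A^-9 + 2A^-1 - A^3 + A^7 - A^11 (w = -5)
2 components over 9 crossings, w = -5
lk(C1,C2): -1
9 Fox colorings among 3^9, |V(-1)| = 6: tricolorable
why: span 5 respects span(V) <= c + mu - 1 = 10 for this 2-component diagram


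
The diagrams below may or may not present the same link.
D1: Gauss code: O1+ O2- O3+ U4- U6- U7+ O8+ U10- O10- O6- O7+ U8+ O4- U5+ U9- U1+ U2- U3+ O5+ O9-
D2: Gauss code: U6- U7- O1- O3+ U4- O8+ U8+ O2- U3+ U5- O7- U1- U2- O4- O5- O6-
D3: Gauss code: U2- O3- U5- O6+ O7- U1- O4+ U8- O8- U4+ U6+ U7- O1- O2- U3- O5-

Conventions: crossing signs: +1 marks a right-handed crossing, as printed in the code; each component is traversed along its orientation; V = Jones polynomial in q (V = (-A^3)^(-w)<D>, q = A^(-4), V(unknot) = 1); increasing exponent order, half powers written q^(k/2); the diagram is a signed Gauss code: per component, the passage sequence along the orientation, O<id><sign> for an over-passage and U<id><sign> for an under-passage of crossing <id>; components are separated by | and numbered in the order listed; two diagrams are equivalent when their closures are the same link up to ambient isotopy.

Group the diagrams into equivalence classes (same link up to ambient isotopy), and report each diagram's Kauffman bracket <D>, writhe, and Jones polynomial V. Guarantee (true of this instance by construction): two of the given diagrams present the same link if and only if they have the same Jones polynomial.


grouping into links: {D1} | {D2} | {D3}
V(D1) = 1  (w 0, c 10, <D> = 1)
V(D2) = -q^-6 + q^-5 - q^-4 + 2q^-3 - q^-2 + q^-1  [8 crossings, <D> = A^-8 - A^-4 + 2 - A^4 + A^8 - A^12, w = -4]
V(D3) = -q^-4 + q^-3 + q^-1  [8 crossings, <D> = A^-8 + 1 - A^4, w = -4]
why: 3 values of V(q) split the 3 diagrams


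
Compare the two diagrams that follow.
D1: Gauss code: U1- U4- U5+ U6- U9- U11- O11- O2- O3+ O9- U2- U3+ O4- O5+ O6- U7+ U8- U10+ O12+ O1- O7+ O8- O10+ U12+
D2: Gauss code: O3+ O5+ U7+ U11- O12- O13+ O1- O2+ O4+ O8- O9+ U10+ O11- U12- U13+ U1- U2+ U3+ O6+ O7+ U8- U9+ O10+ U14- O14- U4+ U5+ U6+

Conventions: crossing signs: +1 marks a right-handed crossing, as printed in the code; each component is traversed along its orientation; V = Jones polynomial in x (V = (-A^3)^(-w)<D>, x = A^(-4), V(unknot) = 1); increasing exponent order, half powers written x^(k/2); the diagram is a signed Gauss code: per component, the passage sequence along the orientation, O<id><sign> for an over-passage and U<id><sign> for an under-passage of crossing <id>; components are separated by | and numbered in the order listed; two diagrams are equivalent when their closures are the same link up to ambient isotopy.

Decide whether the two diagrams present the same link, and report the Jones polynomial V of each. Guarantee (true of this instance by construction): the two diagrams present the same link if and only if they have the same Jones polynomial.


equivalent: no
V(D1) = 1  (w -2, c 12, <D> = A^-6)
V(D2) = x - x^2 + 2x^3 - x^4 + x^5 - x^6  [14 crossings, <D> = -A^-12 + A^-8 - A^-4 + 2 - A^4 + A^8, w = +4]
key observation: 2 classes among 2 diagrams; unequal V(x) rules out equality


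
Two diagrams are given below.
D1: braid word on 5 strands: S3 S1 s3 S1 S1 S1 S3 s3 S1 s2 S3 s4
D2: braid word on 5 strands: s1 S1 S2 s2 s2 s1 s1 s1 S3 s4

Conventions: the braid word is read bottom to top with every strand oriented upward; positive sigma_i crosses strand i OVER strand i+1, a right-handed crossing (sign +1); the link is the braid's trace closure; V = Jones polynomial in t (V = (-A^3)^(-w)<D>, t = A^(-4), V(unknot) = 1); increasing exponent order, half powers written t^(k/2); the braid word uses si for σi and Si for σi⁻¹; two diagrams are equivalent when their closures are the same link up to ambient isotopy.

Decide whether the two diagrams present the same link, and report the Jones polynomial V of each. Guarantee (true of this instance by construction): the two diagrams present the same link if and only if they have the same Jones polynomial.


equivalent: no
D1 (bracket A^-4 + A^4 - A^8 + A^12 - A^16; 12 crossings at w = -4): V = -t^-7 + t^-6 - t^-5 + t^-4 + t^-2
V(D2) = t + t^3 - t^4  (w +4, c 10, <D> = -A^-4 + 1 + A^8)
key observation: 2 values of V(t) split the 2 diagrams


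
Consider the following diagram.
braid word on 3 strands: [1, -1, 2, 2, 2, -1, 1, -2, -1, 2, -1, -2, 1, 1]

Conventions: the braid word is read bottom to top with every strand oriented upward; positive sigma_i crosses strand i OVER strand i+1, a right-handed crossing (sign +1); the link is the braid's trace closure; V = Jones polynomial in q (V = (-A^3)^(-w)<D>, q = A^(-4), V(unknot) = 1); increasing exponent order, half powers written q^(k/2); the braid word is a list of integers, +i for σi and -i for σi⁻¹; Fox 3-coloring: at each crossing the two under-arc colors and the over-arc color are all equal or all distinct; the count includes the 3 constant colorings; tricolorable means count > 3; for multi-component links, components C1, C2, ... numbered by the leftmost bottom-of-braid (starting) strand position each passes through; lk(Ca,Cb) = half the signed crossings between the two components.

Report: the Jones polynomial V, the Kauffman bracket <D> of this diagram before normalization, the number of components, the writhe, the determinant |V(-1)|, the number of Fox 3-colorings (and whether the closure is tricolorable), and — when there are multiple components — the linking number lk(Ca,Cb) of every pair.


V(q) = q^-1 - 1 + 2q - 2q^2 + 2q^3 - 2q^4 + q^5
bracket: A^-14 - 2A^-10 + 2A^-6 - 2A^-2 + 2A^2 - A^6 + A^10, w = +2
1 component, writhe +2, over 14 crossings
det 11, colorings 3 of 3^14 — not tricolorable
observation: the word shrinks to σ2 σ2 σ1⁻¹ σ2 σ1⁻¹ σ2⁻¹ σ1 σ1 after cancelling


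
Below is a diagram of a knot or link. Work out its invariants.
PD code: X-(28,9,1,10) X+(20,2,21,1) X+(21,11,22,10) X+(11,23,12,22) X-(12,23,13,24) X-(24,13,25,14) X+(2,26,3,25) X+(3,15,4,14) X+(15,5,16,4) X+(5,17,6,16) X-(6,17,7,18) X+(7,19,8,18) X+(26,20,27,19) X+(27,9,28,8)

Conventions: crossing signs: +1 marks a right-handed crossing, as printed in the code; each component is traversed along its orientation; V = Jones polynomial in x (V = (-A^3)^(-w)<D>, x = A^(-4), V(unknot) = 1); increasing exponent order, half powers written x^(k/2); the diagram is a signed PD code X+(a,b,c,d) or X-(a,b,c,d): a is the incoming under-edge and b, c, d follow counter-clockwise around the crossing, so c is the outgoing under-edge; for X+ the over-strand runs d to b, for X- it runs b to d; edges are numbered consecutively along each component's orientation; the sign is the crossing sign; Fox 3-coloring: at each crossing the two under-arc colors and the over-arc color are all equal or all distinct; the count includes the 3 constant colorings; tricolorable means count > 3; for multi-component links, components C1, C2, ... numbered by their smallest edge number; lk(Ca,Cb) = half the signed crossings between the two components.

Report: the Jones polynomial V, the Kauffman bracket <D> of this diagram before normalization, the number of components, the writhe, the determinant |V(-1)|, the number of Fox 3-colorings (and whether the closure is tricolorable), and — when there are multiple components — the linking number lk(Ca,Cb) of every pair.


V = x^2 + 2x^4 - 2x^5 + x^6 - 2x^7 + x^8
<D> = A^-14 - 2A^-10 + A^-6 - 2A^-2 + 2A^2 + A^10 (w = +6)
1 component over 14 crossings, w = +6
27 Fox colorings among 3^14, |V(-1)| = 9: tricolorable
why: V spans 6 powers of x: at least 6 crossings in any diagram


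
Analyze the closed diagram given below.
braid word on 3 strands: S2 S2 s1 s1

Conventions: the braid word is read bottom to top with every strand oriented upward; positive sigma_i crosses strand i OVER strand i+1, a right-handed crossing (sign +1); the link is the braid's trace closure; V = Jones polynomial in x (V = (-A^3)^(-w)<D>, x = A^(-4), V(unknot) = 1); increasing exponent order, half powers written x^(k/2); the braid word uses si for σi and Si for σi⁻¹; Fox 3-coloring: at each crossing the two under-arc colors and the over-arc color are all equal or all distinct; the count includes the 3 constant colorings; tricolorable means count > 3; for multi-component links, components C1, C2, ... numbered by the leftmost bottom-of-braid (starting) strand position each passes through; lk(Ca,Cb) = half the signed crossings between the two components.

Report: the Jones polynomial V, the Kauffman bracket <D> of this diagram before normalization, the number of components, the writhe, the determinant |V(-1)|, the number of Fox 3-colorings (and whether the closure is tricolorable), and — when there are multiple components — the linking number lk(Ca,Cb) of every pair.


V = x^-2 + 2 + x^2
<D> = A^-8 + 2 + A^8 (w = 0)
3 components over 4 crossings, w = 0
lk(C1,C2): +1
lk(C1,C3) = 0
linking number lk(C2,C3) = -1
3 Fox colorings among 3^4, |V(-1)| = 4: not tricolorable
why: the 3 component pairs carry total linking 0


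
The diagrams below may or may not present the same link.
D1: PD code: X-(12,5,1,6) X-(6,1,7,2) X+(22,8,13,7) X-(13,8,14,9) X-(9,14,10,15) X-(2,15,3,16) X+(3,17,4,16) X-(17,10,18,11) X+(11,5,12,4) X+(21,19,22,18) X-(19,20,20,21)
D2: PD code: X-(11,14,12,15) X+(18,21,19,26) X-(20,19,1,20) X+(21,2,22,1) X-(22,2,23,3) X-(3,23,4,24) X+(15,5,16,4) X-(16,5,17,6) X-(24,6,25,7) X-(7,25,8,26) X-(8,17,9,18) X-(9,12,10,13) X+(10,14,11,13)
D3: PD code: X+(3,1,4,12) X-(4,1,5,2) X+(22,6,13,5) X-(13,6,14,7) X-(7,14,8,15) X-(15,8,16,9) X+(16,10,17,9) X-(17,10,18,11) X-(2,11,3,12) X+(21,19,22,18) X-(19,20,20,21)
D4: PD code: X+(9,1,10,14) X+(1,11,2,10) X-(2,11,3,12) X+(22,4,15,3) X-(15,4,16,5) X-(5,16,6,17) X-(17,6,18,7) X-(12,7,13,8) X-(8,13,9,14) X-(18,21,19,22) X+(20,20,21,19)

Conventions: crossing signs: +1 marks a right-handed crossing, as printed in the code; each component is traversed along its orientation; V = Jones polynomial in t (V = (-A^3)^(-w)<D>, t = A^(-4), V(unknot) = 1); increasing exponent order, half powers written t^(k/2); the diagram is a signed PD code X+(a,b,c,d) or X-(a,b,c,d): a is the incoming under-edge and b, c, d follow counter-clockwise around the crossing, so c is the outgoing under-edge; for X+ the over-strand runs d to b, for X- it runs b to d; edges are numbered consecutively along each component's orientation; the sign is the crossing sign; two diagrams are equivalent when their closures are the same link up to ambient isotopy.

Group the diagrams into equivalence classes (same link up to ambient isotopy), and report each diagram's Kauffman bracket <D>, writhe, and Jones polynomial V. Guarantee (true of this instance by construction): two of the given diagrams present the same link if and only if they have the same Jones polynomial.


classes: {D1, D2, D3, D4}
V(D1) = -t^(-5/2) - t^(-1/2)  [11 crossings, <D> = A^-7 + A, w = -3]
D2 (bracket A^-13 + A^-5; 13 crossings at w = -5): V = -t^(-5/2) - t^(-1/2)
V(D3) = -t^(-5/2) - t^(-1/2)  (w -3, c 11, <D> = A^-7 + A)
V(D4) = -t^(-5/2) - t^(-1/2)  (w -3, c 11, <D> = A^-7 + A)
note: all 4 diagrams share one V(t), hence one class


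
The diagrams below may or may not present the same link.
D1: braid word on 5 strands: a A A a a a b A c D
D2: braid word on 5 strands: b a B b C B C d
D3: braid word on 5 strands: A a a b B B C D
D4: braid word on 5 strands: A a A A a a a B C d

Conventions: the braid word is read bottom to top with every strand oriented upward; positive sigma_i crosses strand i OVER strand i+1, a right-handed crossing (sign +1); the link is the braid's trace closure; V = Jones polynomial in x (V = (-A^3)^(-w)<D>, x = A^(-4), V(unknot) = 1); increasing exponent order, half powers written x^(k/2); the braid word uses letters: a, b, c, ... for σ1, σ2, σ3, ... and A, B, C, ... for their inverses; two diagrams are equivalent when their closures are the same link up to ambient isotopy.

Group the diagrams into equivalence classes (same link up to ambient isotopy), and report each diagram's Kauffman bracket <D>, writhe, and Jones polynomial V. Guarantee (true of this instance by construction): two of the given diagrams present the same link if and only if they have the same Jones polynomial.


classes: {D1, D2, D3, D4}
V(D1) = 1  [10 crossings, <D> = A^6, w = +2]
D2 (bracket 1; 8 crossings at w = 0): V = 1
V(D3) = 1  (w -2, c 8, <D> = A^-6)
V(D4) = 1  [10 crossings, <D> = 1, w = 0]
note: one V(x) for all 4 diagrams — one class (guaranteed)


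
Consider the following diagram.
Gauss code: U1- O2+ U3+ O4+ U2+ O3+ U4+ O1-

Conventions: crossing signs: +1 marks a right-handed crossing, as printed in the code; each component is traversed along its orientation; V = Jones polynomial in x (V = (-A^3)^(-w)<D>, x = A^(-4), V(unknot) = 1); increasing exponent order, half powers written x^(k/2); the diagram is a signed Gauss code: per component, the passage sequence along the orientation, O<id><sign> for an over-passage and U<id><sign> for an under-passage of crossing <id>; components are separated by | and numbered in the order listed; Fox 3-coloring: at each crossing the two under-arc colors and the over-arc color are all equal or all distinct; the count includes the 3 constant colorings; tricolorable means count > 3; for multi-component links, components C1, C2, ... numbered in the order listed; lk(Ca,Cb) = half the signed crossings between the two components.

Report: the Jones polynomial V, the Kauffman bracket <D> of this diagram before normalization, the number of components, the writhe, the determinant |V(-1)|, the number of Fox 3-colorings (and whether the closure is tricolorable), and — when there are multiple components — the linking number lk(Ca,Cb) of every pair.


V(x) = x + x^3 - x^4
bracket: -A^-10 + A^-6 + A^2, w = +2
1 component, writhe +2, over 4 crossings
det 3, colorings 9 of 3^4 — tricolorable
observation: det 3 = |V(-1)|; divisible by 3, so tricolorable


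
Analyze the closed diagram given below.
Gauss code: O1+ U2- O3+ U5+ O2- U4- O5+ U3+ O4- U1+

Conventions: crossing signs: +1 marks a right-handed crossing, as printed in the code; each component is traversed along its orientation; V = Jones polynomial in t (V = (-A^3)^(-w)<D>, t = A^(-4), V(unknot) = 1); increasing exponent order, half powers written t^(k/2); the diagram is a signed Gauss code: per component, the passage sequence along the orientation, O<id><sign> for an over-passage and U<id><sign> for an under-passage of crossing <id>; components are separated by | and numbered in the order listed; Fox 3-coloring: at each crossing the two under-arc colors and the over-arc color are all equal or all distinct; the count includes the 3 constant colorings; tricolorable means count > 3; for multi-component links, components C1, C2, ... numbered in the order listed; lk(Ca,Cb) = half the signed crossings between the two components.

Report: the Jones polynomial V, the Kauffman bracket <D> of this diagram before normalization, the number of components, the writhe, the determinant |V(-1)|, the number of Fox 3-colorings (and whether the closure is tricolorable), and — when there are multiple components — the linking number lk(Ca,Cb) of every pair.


V = t^-2 - t^-1 + 1 - t + t^2
<D> = -A^-5 + A^-1 - A^3 + A^7 - A^11 (w = +1)
1 component over 5 crossings, w = +1
3 Fox colorings among 3^5, |V(-1)| = 5: not tricolorable
why: w = +1 shifts under R1 moves; the (-A^3)^(-1) factor cancels that in V


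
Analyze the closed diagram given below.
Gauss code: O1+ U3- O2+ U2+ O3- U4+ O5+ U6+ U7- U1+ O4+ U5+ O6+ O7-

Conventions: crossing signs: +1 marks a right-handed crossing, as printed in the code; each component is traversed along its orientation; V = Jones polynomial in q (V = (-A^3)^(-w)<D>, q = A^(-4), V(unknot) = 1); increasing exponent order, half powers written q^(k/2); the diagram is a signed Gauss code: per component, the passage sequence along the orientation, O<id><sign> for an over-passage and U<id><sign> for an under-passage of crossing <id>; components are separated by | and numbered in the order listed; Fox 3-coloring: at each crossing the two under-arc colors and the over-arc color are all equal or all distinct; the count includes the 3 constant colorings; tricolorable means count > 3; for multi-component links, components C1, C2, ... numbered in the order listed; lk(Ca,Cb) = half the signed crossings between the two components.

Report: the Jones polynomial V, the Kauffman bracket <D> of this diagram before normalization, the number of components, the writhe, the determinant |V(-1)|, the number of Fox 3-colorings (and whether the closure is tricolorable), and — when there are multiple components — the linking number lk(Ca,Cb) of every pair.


V(q) = q + q^3 - q^4
bracket: A^-7 - A^-3 - A^5, w = +3
1 component, writhe +3, over 7 crossings
det 3, colorings 9 of 3^7 — tricolorable
observation: w = +3 shifts under R1 moves; the (-A^3)^(-3) factor cancels that in V


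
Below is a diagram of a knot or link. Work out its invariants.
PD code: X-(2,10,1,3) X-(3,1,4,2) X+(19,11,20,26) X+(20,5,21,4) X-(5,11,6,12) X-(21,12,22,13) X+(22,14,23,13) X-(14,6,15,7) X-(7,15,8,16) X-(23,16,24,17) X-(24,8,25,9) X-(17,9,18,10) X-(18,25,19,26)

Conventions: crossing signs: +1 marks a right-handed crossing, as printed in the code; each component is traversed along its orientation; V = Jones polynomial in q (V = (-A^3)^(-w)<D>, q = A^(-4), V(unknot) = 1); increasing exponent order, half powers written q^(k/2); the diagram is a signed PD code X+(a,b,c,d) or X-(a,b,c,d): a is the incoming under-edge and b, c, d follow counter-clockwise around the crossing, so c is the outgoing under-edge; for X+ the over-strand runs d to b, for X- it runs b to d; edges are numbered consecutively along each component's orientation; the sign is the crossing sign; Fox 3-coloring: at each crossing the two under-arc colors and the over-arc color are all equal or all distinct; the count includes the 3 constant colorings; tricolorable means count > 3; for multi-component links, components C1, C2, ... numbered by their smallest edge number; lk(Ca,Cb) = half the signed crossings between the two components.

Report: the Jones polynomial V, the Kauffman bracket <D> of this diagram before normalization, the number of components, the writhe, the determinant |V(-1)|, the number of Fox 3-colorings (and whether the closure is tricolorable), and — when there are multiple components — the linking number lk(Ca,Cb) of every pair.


Jones polynomial: V(q) = q^-8 - q^-7 + 2q^-6 - q^-5 + 2q^-4 + q^-2
<D> = -A^-13 - 2A^-5 + A^-1 - 2A^3 + A^7 - A^11; writhe -7
components 3, writhe -7 (13 crossings)
linking number lk(C1,C2) = -1
lk(C1,C3): 0
lk(C2,C3) = -2
3-colorings: 3 of 3^13, det 8 — not tricolorable
note: the span of V is 6, within the link bound 13 + 3 - 1


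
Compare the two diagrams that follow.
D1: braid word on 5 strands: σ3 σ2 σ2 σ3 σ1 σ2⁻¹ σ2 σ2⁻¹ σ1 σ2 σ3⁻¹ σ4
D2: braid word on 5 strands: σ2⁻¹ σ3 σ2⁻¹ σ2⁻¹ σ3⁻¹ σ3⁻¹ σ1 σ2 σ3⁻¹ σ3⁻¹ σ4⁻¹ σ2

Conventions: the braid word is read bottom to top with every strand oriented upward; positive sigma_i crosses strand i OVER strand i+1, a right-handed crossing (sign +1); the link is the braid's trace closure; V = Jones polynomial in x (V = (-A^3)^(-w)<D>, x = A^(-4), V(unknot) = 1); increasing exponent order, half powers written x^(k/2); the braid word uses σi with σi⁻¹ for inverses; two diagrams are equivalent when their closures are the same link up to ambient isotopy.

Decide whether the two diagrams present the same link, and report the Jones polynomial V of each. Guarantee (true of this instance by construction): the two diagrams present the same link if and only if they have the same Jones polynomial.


same link: no
V(D1) = x - x^2 + 2x^3 - x^4 + x^5 - x^6  [12 crossings, <D> = -A^-6 + A^-2 - A^2 + 2A^6 - A^10 + A^14, w = +6]
D2 (bracket A^-8 - A^-4 + 2 - A^4 + A^8 - A^12; 12 crossings at w = -4): V = -x^-6 + x^-5 - x^-4 + 2x^-3 - x^-2 + x^-1
note: comparing 2 Jones polynomials yields 2 groups


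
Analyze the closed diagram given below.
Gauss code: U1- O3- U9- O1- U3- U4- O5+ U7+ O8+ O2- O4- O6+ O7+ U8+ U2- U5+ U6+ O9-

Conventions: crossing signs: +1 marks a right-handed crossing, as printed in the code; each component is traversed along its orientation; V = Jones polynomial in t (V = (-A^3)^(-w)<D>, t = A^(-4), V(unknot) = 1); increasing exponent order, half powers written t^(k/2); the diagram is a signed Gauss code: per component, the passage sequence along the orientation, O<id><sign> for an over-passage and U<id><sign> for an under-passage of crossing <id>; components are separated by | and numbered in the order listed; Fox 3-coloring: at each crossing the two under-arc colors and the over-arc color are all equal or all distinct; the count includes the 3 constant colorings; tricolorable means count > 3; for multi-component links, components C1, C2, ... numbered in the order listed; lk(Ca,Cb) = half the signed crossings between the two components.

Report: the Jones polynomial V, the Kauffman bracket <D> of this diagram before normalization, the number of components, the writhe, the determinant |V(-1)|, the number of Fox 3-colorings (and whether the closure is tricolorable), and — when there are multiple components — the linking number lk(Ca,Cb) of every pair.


V(t) = -t^-4 + t^-3 + t^-1
bracket: -A - A^9 + A^13, w = -1
1 component, writhe -1, over 9 crossings
det 3, colorings 9 of 3^9 — tricolorable
observation: the span of V is 3, forcing >= 3 crossings in any diagram


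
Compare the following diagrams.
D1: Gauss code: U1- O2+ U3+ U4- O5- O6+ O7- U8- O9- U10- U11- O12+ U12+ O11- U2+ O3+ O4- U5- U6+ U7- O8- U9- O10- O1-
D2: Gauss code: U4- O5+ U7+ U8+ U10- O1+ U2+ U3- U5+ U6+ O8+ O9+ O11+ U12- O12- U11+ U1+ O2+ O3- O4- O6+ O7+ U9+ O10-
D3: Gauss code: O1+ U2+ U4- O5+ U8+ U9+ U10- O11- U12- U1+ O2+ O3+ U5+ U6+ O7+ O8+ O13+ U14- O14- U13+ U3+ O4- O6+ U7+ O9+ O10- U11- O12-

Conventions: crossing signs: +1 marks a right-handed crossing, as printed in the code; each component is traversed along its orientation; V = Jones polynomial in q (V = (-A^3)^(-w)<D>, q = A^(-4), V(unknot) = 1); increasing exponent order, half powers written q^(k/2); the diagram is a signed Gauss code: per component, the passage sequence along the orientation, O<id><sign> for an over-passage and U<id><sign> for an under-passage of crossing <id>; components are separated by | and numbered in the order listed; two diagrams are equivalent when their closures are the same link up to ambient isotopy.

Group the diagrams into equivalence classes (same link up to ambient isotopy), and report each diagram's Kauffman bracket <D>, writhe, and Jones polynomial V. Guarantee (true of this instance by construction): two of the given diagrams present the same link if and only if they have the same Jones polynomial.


classes: {D1} | {D2, D3}
V(D1) = -q^-4 + q^-3 + q^-1  [12 crossings, <D> = A^-8 + 1 - A^4, w = -4]
V(D2) = q - q^2 + 2q^3 - q^4 + q^5 - q^6  [12 crossings, <D> = -A^-12 + A^-8 - A^-4 + 2 - A^4 + A^8, w = +4]
V(D3) = q - q^2 + 2q^3 - q^4 + q^5 - q^6  [14 crossings, <D> = -A^-12 + A^-8 - A^-4 + 2 - A^4 + A^8, w = +4]
note: comparing 3 Jones polynomials yields 2 groups


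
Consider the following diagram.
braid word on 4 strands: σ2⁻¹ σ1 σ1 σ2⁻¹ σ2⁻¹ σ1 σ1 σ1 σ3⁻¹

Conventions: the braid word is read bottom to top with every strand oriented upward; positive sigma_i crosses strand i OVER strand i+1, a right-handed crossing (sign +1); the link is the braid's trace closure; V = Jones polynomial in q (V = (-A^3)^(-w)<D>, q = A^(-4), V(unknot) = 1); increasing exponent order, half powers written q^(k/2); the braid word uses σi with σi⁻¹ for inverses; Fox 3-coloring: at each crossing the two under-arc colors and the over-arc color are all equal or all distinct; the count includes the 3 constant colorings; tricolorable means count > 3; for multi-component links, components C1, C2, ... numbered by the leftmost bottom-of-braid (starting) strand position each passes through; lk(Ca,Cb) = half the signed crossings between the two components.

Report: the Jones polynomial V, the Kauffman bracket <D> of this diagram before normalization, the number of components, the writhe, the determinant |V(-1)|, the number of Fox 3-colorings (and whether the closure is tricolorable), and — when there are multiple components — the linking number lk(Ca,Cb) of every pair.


V(q) = -q^-2 + 2q^-1 - 3 + 5q - 4q^2 + 5q^3 - 4q^4 + 2q^5 - q^6
bracket: A^-21 - 2A^-17 + 4A^-13 - 5A^-9 + 4A^-5 - 5A^-1 + 3A^3 - 2A^7 + A^11, w = +1
1 component, writhe +1, over 9 crossings
det 27, colorings 9 of 3^9 — tricolorable
observation: w = +1 (over 9 crossings) is diagram-only; (-A^3)^(-1) removes it from V


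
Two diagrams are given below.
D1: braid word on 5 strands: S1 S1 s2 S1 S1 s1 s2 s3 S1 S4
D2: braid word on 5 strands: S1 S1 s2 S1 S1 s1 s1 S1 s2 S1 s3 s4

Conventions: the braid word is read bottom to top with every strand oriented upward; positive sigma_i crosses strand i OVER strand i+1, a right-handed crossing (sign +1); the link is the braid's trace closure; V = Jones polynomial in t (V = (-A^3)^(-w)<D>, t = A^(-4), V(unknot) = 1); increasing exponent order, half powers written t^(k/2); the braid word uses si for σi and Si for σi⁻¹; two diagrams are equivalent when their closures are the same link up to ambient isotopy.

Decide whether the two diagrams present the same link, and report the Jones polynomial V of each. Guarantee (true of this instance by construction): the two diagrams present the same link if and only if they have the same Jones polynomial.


same link: yes
V(D1) = t^-5 - 2t^-4 + 2t^-3 - 2t^-2 + 2t^-1 - 1 + t  [10 crossings, <D> = A^-10 - A^-6 + 2A^-2 - 2A^2 + 2A^6 - 2A^10 + A^14, w = -2]
V(D2) = t^-5 - 2t^-4 + 2t^-3 - 2t^-2 + 2t^-1 - 1 + t  [12 crossings, <D> = A^-4 - 1 + 2A^4 - 2A^8 + 2A^12 - 2A^16 + A^20, w = 0]
insight: one V(t) for all 2 diagrams — one class (guaranteed)


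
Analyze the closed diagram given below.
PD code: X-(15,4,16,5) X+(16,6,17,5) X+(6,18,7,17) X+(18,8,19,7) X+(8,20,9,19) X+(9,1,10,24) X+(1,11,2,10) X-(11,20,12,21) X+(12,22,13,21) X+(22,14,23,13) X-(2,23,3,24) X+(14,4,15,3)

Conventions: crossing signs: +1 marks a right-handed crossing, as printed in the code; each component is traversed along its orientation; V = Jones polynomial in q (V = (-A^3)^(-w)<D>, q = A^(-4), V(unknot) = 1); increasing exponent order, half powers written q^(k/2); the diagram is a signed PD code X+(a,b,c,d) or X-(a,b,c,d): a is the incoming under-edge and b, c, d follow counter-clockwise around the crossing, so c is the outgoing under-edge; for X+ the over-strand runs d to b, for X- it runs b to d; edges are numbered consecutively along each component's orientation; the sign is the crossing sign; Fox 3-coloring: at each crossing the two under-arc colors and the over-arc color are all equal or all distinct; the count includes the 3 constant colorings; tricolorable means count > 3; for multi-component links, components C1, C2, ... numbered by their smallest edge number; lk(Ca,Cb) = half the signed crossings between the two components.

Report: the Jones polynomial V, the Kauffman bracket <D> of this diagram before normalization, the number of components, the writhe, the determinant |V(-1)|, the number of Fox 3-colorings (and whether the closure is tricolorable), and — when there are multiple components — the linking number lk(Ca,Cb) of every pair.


V = q^2 - q^3 + 2q^4 - 2q^5 + 3q^6 - 2q^7 + q^8 - q^9
<D> = -A^-18 + A^-14 - 2A^-10 + 3A^-6 - 2A^-2 + 2A^2 - A^6 + A^10 (w = +6)
1 component over 12 crossings, w = +6
3 Fox colorings among 3^12, |V(-1)| = 13: not tricolorable
why: |V(-1)| = 13: so not tricolorable, since 3 does not divide 13


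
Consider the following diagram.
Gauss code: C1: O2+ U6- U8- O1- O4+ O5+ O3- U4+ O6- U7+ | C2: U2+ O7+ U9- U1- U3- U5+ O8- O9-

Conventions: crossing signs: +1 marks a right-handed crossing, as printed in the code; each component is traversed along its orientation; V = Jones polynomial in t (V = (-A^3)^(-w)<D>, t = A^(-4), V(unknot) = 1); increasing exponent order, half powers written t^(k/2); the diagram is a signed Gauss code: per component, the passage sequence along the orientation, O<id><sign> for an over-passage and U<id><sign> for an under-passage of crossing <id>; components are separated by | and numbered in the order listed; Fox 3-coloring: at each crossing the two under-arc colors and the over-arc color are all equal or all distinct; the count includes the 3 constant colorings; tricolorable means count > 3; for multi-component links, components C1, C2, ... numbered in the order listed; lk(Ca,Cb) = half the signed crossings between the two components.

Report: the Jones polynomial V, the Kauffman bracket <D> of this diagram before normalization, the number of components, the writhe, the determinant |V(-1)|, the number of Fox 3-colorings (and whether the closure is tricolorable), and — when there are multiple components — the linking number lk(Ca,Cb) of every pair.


Jones polynomial: V(t) = t^(-7/2) - 2t^(-5/2) + t^(-3/2) - 2t^(-1/2) + t^(1/2) - t^(3/2)
<D> = A^-9 - A^-5 + 2A^-1 - A^3 + 2A^7 - A^11; writhe -1
components 2, writhe -1 (9 crossings)
linking number lk(C1,C2) = 0
3-colorings: 3 of 3^9, det 8 — not tricolorable
note: the 1 component pair carries total linking 0


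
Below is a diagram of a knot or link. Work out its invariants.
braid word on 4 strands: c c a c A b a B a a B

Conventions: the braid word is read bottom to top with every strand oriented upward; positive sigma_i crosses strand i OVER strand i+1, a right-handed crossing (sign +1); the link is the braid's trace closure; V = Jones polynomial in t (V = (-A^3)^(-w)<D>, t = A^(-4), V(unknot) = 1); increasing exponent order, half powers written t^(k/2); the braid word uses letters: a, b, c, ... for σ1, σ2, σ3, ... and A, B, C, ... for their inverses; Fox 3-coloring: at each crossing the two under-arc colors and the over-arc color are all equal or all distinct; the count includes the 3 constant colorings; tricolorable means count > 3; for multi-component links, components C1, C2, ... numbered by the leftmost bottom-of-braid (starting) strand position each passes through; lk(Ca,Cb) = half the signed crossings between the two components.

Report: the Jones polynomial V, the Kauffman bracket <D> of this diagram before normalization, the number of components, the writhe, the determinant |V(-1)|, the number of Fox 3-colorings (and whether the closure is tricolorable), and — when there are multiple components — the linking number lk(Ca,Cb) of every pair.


V(t) = t^2 + 2t^4 - 2t^5 + t^6 - 2t^7 + t^8
bracket: -A^-17 + 2A^-13 - A^-9 + 2A^-5 - 2A^-1 - A^7, w = +5
1 component, writhe +5, over 11 crossings
det 9, colorings 27 of 3^11 — tricolorable
observation: the span of V is 6, forcing >= 6 crossings in any diagram


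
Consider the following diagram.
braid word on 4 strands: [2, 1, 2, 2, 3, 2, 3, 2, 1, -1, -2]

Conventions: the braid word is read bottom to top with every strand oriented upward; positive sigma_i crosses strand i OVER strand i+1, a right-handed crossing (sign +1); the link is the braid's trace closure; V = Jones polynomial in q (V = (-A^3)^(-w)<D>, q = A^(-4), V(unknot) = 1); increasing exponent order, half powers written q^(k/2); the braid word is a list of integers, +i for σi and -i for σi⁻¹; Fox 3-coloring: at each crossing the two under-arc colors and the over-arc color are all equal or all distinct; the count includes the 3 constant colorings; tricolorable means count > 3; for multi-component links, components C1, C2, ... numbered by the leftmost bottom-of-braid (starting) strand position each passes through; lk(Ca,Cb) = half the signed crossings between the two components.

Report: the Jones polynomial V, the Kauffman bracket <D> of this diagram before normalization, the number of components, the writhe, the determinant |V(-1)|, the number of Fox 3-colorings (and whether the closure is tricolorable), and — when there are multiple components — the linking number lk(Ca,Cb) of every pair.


V(q) = q^2 + q^4 - q^5 + q^6 - q^7
bracket: A^-7 - A^-3 + A - A^5 - A^13, w = +7
1 component, writhe +7, over 11 crossings
det 5, colorings 3 of 3^11 — not tricolorable
observation: |V(-1)| = 5: so not tricolorable, since 3 does not divide 5


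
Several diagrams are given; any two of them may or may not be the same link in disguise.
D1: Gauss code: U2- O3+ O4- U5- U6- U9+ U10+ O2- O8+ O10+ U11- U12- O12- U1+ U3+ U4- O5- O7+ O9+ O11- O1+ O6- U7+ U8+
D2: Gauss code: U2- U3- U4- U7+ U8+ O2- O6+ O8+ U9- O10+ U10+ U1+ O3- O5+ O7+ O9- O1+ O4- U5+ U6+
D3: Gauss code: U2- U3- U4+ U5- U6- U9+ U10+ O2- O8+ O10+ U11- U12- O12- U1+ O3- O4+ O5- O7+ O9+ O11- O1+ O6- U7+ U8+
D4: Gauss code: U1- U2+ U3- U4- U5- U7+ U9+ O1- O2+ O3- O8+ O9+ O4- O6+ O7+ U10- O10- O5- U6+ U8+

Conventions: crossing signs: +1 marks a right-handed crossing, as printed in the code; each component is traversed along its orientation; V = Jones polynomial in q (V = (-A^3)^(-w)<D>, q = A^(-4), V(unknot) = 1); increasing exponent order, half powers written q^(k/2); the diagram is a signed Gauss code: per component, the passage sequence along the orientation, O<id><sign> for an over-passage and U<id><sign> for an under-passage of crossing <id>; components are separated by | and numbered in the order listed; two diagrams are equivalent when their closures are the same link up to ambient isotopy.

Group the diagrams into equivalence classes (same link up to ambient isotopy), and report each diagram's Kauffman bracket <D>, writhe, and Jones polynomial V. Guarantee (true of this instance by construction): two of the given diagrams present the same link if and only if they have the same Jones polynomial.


classes: {D1, D2, D3, D4}
V(D1) = 1  [12 crossings, <D> = 1, w = 0]
D2 (bracket A^6; 10 crossings at w = +2): V = 1
V(D3) = 1  [12 crossings, <D> = 1, w = 0]
D4 (bracket 1; 10 crossings at w = 0): V = 1
insight: all 4 diagrams share one V(q), hence one class


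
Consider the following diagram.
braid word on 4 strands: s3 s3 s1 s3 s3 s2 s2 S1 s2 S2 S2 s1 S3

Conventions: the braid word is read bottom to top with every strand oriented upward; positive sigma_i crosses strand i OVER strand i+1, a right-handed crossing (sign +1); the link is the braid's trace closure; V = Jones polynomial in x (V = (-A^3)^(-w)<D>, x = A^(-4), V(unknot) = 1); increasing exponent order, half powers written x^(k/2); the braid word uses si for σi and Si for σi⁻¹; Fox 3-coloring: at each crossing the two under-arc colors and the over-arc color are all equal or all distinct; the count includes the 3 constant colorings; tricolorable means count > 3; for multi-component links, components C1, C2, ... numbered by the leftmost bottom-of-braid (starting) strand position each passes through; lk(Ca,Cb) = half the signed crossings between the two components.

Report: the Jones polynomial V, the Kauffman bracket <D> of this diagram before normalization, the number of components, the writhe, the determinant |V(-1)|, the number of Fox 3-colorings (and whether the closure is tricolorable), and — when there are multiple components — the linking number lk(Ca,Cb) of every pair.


V = x^2 + 2x^4 - 2x^5 + x^6 - 2x^7 + x^8
<D> = -A^-17 + 2A^-13 - A^-9 + 2A^-5 - 2A^-1 - A^7 (w = +5)
1 component over 13 crossings, w = +5
27 Fox colorings among 3^13, |V(-1)| = 9: tricolorable
why: inverse pairs cancel, leaving σ3 σ3 σ1 σ3 σ3 σ2 σ2 σ1⁻¹ σ2⁻¹ σ1 σ3⁻¹
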